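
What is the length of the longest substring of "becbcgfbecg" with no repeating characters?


Input: "becbcgfbecg"
Sliding window (track last position of each char):
  Position 0 ('b'): window [0,0] length 1 -- new best
  Position 1 ('e'): window [0,1] length 2 -- new best
  Position 2 ('c'): window [0,2] length 3 -- new best
  Position 3 ('b'): repeat (last at 0), move window start to 1
  Position 3 ('b'): window [1,3] length 3
  Position 4 ('c'): repeat (last at 2), move window start to 3
  Position 4 ('c'): window [3,4] length 2
  Position 5 ('g'): window [3,5] length 3
  Position 6 ('f'): window [3,6] length 4 -- new best
  Position 7 ('b'): repeat (last at 3), move window start to 4
  Position 7 ('b'): window [4,7] length 4
  Position 8 ('e'): window [4,8] length 5 -- new best
  Position 9 ('c'): repeat (last at 4), move window start to 5
  Position 9 ('c'): window [5,9] length 5
  Position 10 ('g'): repeat (last at 5), move window start to 6
  Position 10 ('g'): window [6,10] length 5
Longest substring with no repeats: "cgfbe" with length 5

5


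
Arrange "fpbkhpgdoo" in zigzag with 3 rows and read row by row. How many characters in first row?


Zigzag "fpbkhpgdoo" into 3 rows:
Placing characters:
  'f' => row 0
  'p' => row 1
  'b' => row 2
  'k' => row 1
  'h' => row 0
  'p' => row 1
  'g' => row 2
  'd' => row 1
  'o' => row 0
  'o' => row 1
Rows:
  Row 0: "fho"
  Row 1: "pkpdo"
  Row 2: "bg"
First row length: 3

3


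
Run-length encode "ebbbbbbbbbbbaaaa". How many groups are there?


Input: ebbbbbbbbbbbaaaa
Scanning for consecutive runs:
  Group 1: 'e' x 1 (positions 0-0)
  Group 2: 'b' x 11 (positions 1-11)
  Group 3: 'a' x 4 (positions 12-15)
Total groups: 3

3


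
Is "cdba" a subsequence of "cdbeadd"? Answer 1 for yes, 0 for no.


Check if "cdba" is a subsequence of "cdbeadd"
Greedy scan:
  Position 0 ('c'): matches sub[0] = 'c'
  Position 1 ('d'): matches sub[1] = 'd'
  Position 2 ('b'): matches sub[2] = 'b'
  Position 3 ('e'): no match needed
  Position 4 ('a'): matches sub[3] = 'a'
  Position 5 ('d'): no match needed
  Position 6 ('d'): no match needed
All 4 characters matched => is a subsequence

1


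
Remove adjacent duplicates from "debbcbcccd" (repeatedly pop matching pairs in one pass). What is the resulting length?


Input: debbcbcccd
Stack-based adjacent duplicate removal:
  Read 'd': push. Stack: d
  Read 'e': push. Stack: de
  Read 'b': push. Stack: deb
  Read 'b': matches stack top 'b' => pop. Stack: de
  Read 'c': push. Stack: dec
  Read 'b': push. Stack: decb
  Read 'c': push. Stack: decbc
  Read 'c': matches stack top 'c' => pop. Stack: decb
  Read 'c': push. Stack: decbc
  Read 'd': push. Stack: decbcd
Final stack: "decbcd" (length 6)

6


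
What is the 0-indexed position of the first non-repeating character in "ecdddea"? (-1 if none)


Input: ecdddea
Character frequencies:
  'a': 1
  'c': 1
  'd': 3
  'e': 2
Scanning left to right for freq == 1:
  Position 0 ('e'): freq=2, skip
  Position 1 ('c'): unique! => answer = 1

1


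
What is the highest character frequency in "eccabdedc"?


Input: eccabdedc
Character counts:
  'a': 1
  'b': 1
  'c': 3
  'd': 2
  'e': 2
Maximum frequency: 3

3


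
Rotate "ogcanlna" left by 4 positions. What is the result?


Input: "ogcanlna", rotate left by 4
First 4 characters: "ogca"
Remaining characters: "nlna"
Concatenate remaining + first: "nlna" + "ogca" = "nlnaogca"

nlnaogca


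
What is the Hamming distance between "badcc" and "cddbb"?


Comparing "badcc" and "cddbb" position by position:
  Position 0: 'b' vs 'c' => differ
  Position 1: 'a' vs 'd' => differ
  Position 2: 'd' vs 'd' => same
  Position 3: 'c' vs 'b' => differ
  Position 4: 'c' vs 'b' => differ
Total differences (Hamming distance): 4

4


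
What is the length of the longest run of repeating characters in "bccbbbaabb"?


Input: "bccbbbaabb"
Scanning for longest run:
  Position 1 ('c'): new char, reset run to 1
  Position 2 ('c'): continues run of 'c', length=2
  Position 3 ('b'): new char, reset run to 1
  Position 4 ('b'): continues run of 'b', length=2
  Position 5 ('b'): continues run of 'b', length=3
  Position 6 ('a'): new char, reset run to 1
  Position 7 ('a'): continues run of 'a', length=2
  Position 8 ('b'): new char, reset run to 1
  Position 9 ('b'): continues run of 'b', length=2
Longest run: 'b' with length 3

3


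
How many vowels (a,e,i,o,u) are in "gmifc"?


Input: gmifc
Checking each character:
  'g' at position 0: consonant
  'm' at position 1: consonant
  'i' at position 2: vowel (running total: 1)
  'f' at position 3: consonant
  'c' at position 4: consonant
Total vowels: 1

1


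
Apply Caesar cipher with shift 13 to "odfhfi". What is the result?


Caesar cipher: shift "odfhfi" by 13
  'o' (pos 14) + 13 = pos 1 = 'b'
  'd' (pos 3) + 13 = pos 16 = 'q'
  'f' (pos 5) + 13 = pos 18 = 's'
  'h' (pos 7) + 13 = pos 20 = 'u'
  'f' (pos 5) + 13 = pos 18 = 's'
  'i' (pos 8) + 13 = pos 21 = 'v'
Result: bqsusv

bqsusv


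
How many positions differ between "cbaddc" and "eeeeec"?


Comparing "cbaddc" and "eeeeec" position by position:
  Position 0: 'c' vs 'e' => DIFFER
  Position 1: 'b' vs 'e' => DIFFER
  Position 2: 'a' vs 'e' => DIFFER
  Position 3: 'd' vs 'e' => DIFFER
  Position 4: 'd' vs 'e' => DIFFER
  Position 5: 'c' vs 'c' => same
Positions that differ: 5

5


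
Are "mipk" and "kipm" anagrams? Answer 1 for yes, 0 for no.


Strings: "mipk", "kipm"
Sorted first:  ikmp
Sorted second: ikmp
Sorted forms match => anagrams

1


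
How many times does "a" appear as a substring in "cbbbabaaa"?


Searching for "a" in "cbbbabaaa"
Scanning each position:
  Position 0: "c" => no
  Position 1: "b" => no
  Position 2: "b" => no
  Position 3: "b" => no
  Position 4: "a" => MATCH
  Position 5: "b" => no
  Position 6: "a" => MATCH
  Position 7: "a" => MATCH
  Position 8: "a" => MATCH
Total occurrences: 4

4


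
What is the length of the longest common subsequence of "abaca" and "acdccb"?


LCS of "abaca" and "acdccb"
DP table:
           a    c    d    c    c    b
      0    0    0    0    0    0    0
  a   0    1    1    1    1    1    1
  b   0    1    1    1    1    1    2
  a   0    1    1    1    1    1    2
  c   0    1    2    2    2    2    2
  a   0    1    2    2    2    2    2
LCS length = dp[5][6] = 2

2


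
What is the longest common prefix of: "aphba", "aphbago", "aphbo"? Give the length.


Words: aphba, aphbago, aphbo
  Position 0: all 'a' => match
  Position 1: all 'p' => match
  Position 2: all 'h' => match
  Position 3: all 'b' => match
  Position 4: ('a', 'a', 'o') => mismatch, stop
LCP = "aphb" (length 4)

4


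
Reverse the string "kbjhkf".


Input: kbjhkf
Reading characters right to left:
  Position 5: 'f'
  Position 4: 'k'
  Position 3: 'h'
  Position 2: 'j'
  Position 1: 'b'
  Position 0: 'k'
Reversed: fkhjbk

fkhjbk


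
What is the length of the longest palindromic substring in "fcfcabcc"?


Input: "fcfcabcc"
Checking substrings for palindromes:
  [0:3] "fcf" (len 3) => palindrome
  [1:4] "cfc" (len 3) => palindrome
  [6:8] "cc" (len 2) => palindrome
Longest palindromic substring: "fcf" with length 3

3


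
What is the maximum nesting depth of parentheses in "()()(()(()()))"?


Input: "()()(()(()()))"
Tracking depth:
  Position 0 '(': depth becomes 1
  Position 1 ')': depth becomes 0
  Position 2 '(': depth becomes 1
  Position 3 ')': depth becomes 0
  Position 4 '(': depth becomes 1
  Position 5 '(': depth becomes 2
  Position 6 ')': depth becomes 1
  Position 7 '(': depth becomes 2
  Position 8 '(': depth becomes 3
  Position 9 ')': depth becomes 2
  Position 10 '(': depth becomes 3
  Position 11 ')': depth becomes 2
  Position 12 ')': depth becomes 1
  Position 13 ')': depth becomes 0
Maximum depth reached: 3

3


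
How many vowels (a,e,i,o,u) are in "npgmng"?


Input: npgmng
Checking each character:
  'n' at position 0: consonant
  'p' at position 1: consonant
  'g' at position 2: consonant
  'm' at position 3: consonant
  'n' at position 4: consonant
  'g' at position 5: consonant
Total vowels: 0

0


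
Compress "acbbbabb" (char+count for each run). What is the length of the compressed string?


Input: acbbbabb
Runs:
  'a' x 1 => "a1"
  'c' x 1 => "c1"
  'b' x 3 => "b3"
  'a' x 1 => "a1"
  'b' x 2 => "b2"
Compressed: "a1c1b3a1b2"
Compressed length: 10

10


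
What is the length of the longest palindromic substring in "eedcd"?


Input: "eedcd"
Checking substrings for palindromes:
  [2:5] "dcd" (len 3) => palindrome
  [0:2] "ee" (len 2) => palindrome
Longest palindromic substring: "dcd" with length 3

3


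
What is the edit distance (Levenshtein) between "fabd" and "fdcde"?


Computing edit distance: "fabd" -> "fdcde"
DP table:
           f    d    c    d    e
      0    1    2    3    4    5
  f   1    0    1    2    3    4
  a   2    1    1    2    3    4
  b   3    2    2    2    3    4
  d   4    3    2    3    2    3
Edit distance = dp[4][5] = 3

3


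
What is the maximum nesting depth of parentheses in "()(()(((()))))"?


Input: "()(()(((()))))"
Tracking depth:
  Position 0 '(': depth becomes 1
  Position 1 ')': depth becomes 0
  Position 2 '(': depth becomes 1
  Position 3 '(': depth becomes 2
  Position 4 ')': depth becomes 1
  Position 5 '(': depth becomes 2
  Position 6 '(': depth becomes 3
  Position 7 '(': depth becomes 4
  Position 8 '(': depth becomes 5
  Position 9 ')': depth becomes 4
  Position 10 ')': depth becomes 3
  Position 11 ')': depth becomes 2
  Position 12 ')': depth becomes 1
  Position 13 ')': depth becomes 0
Maximum depth reached: 5

5


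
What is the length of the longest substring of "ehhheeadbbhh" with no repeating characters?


Input: "ehhheeadbbhh"
Sliding window (track last position of each char):
  Position 0 ('e'): window [0,0] length 1 -- new best
  Position 1 ('h'): window [0,1] length 2 -- new best
  Position 2 ('h'): repeat (last at 1), move window start to 2
  Position 2 ('h'): window [2,2] length 1
  Position 3 ('h'): repeat (last at 2), move window start to 3
  Position 3 ('h'): window [3,3] length 1
  Position 4 ('e'): window [3,4] length 2
  Position 5 ('e'): repeat (last at 4), move window start to 5
  Position 5 ('e'): window [5,5] length 1
  Position 6 ('a'): window [5,6] length 2
  Position 7 ('d'): window [5,7] length 3 -- new best
  Position 8 ('b'): window [5,8] length 4 -- new best
  Position 9 ('b'): repeat (last at 8), move window start to 9
  Position 9 ('b'): window [9,9] length 1
  Position 10 ('h'): window [9,10] length 2
  Position 11 ('h'): repeat (last at 10), move window start to 11
  Position 11 ('h'): window [11,11] length 1
Longest substring with no repeats: "eadb" with length 4

4


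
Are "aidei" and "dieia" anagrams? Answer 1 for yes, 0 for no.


Strings: "aidei", "dieia"
Sorted first:  adeii
Sorted second: adeii
Sorted forms match => anagrams

1


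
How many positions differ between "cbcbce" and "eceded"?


Comparing "cbcbce" and "eceded" position by position:
  Position 0: 'c' vs 'e' => DIFFER
  Position 1: 'b' vs 'c' => DIFFER
  Position 2: 'c' vs 'e' => DIFFER
  Position 3: 'b' vs 'd' => DIFFER
  Position 4: 'c' vs 'e' => DIFFER
  Position 5: 'e' vs 'd' => DIFFER
Positions that differ: 6

6


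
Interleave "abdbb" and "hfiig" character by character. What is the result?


Interleaving "abdbb" and "hfiig":
  Position 0: 'a' from first, 'h' from second => "ah"
  Position 1: 'b' from first, 'f' from second => "bf"
  Position 2: 'd' from first, 'i' from second => "di"
  Position 3: 'b' from first, 'i' from second => "bi"
  Position 4: 'b' from first, 'g' from second => "bg"
Result: ahbfdibibg

ahbfdibibg


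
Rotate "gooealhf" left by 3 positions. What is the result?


Input: "gooealhf", rotate left by 3
First 3 characters: "goo"
Remaining characters: "ealhf"
Concatenate remaining + first: "ealhf" + "goo" = "ealhfgoo"

ealhfgoo


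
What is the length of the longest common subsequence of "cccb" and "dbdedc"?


LCS of "cccb" and "dbdedc"
DP table:
           d    b    d    e    d    c
      0    0    0    0    0    0    0
  c   0    0    0    0    0    0    1
  c   0    0    0    0    0    0    1
  c   0    0    0    0    0    0    1
  b   0    0    1    1    1    1    1
LCS length = dp[4][6] = 1

1


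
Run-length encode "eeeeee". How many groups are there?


Input: eeeeee
Scanning for consecutive runs:
  Group 1: 'e' x 6 (positions 0-5)
Total groups: 1

1


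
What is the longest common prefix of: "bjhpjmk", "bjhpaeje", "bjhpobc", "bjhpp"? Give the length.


Words: bjhpjmk, bjhpaeje, bjhpobc, bjhpp
  Position 0: all 'b' => match
  Position 1: all 'j' => match
  Position 2: all 'h' => match
  Position 3: all 'p' => match
  Position 4: ('j', 'a', 'o', 'p') => mismatch, stop
LCP = "bjhp" (length 4)

4


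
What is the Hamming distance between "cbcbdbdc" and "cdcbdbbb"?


Comparing "cbcbdbdc" and "cdcbdbbb" position by position:
  Position 0: 'c' vs 'c' => same
  Position 1: 'b' vs 'd' => differ
  Position 2: 'c' vs 'c' => same
  Position 3: 'b' vs 'b' => same
  Position 4: 'd' vs 'd' => same
  Position 5: 'b' vs 'b' => same
  Position 6: 'd' vs 'b' => differ
  Position 7: 'c' vs 'b' => differ
Total differences (Hamming distance): 3

3


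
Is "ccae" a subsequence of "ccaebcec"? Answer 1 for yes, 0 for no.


Check if "ccae" is a subsequence of "ccaebcec"
Greedy scan:
  Position 0 ('c'): matches sub[0] = 'c'
  Position 1 ('c'): matches sub[1] = 'c'
  Position 2 ('a'): matches sub[2] = 'a'
  Position 3 ('e'): matches sub[3] = 'e'
  Position 4 ('b'): no match needed
  Position 5 ('c'): no match needed
  Position 6 ('e'): no match needed
  Position 7 ('c'): no match needed
All 4 characters matched => is a subsequence

1


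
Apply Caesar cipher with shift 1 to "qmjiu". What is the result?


Caesar cipher: shift "qmjiu" by 1
  'q' (pos 16) + 1 = pos 17 = 'r'
  'm' (pos 12) + 1 = pos 13 = 'n'
  'j' (pos 9) + 1 = pos 10 = 'k'
  'i' (pos 8) + 1 = pos 9 = 'j'
  'u' (pos 20) + 1 = pos 21 = 'v'
Result: rnkjv

rnkjv


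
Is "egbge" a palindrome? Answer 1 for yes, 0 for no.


Input: egbge
Reversed: egbge
  Compare pos 0 ('e') with pos 4 ('e'): match
  Compare pos 1 ('g') with pos 3 ('g'): match
Result: palindrome

1


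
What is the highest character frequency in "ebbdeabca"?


Input: ebbdeabca
Character counts:
  'a': 2
  'b': 3
  'c': 1
  'd': 1
  'e': 2
Maximum frequency: 3

3


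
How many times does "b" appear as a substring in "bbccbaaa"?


Searching for "b" in "bbccbaaa"
Scanning each position:
  Position 0: "b" => MATCH
  Position 1: "b" => MATCH
  Position 2: "c" => no
  Position 3: "c" => no
  Position 4: "b" => MATCH
  Position 5: "a" => no
  Position 6: "a" => no
  Position 7: "a" => no
Total occurrences: 3

3


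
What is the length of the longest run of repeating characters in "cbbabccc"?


Input: "cbbabccc"
Scanning for longest run:
  Position 1 ('b'): new char, reset run to 1
  Position 2 ('b'): continues run of 'b', length=2
  Position 3 ('a'): new char, reset run to 1
  Position 4 ('b'): new char, reset run to 1
  Position 5 ('c'): new char, reset run to 1
  Position 6 ('c'): continues run of 'c', length=2
  Position 7 ('c'): continues run of 'c', length=3
Longest run: 'c' with length 3

3


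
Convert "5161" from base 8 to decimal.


Input: "5161" in base 8
Positional expansion:
  Digit '5' (value 5) x 8^3 = 2560
  Digit '1' (value 1) x 8^2 = 64
  Digit '6' (value 6) x 8^1 = 48
  Digit '1' (value 1) x 8^0 = 1
Sum = 2673

2673


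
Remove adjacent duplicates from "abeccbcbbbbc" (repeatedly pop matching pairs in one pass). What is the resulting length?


Input: abeccbcbbbbc
Stack-based adjacent duplicate removal:
  Read 'a': push. Stack: a
  Read 'b': push. Stack: ab
  Read 'e': push. Stack: abe
  Read 'c': push. Stack: abec
  Read 'c': matches stack top 'c' => pop. Stack: abe
  Read 'b': push. Stack: abeb
  Read 'c': push. Stack: abebc
  Read 'b': push. Stack: abebcb
  Read 'b': matches stack top 'b' => pop. Stack: abebc
  Read 'b': push. Stack: abebcb
  Read 'b': matches stack top 'b' => pop. Stack: abebc
  Read 'c': matches stack top 'c' => pop. Stack: abeb
Final stack: "abeb" (length 4)

4


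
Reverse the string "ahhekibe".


Input: ahhekibe
Reading characters right to left:
  Position 7: 'e'
  Position 6: 'b'
  Position 5: 'i'
  Position 4: 'k'
  Position 3: 'e'
  Position 2: 'h'
  Position 1: 'h'
  Position 0: 'a'
Reversed: ebikehha

ebikehha


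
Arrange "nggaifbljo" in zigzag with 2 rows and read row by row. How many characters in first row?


Zigzag "nggaifbljo" into 2 rows:
Placing characters:
  'n' => row 0
  'g' => row 1
  'g' => row 0
  'a' => row 1
  'i' => row 0
  'f' => row 1
  'b' => row 0
  'l' => row 1
  'j' => row 0
  'o' => row 1
Rows:
  Row 0: "ngibj"
  Row 1: "gaflo"
First row length: 5

5


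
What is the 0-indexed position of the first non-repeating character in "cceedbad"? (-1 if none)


Input: cceedbad
Character frequencies:
  'a': 1
  'b': 1
  'c': 2
  'd': 2
  'e': 2
Scanning left to right for freq == 1:
  Position 0 ('c'): freq=2, skip
  Position 1 ('c'): freq=2, skip
  Position 2 ('e'): freq=2, skip
  Position 3 ('e'): freq=2, skip
  Position 4 ('d'): freq=2, skip
  Position 5 ('b'): unique! => answer = 5

5


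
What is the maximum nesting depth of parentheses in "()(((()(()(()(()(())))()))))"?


Input: "()(((()(()(()(()(())))()))))"
Tracking depth:
  Position 0 '(': depth becomes 1
  Position 1 ')': depth becomes 0
  Position 2 '(': depth becomes 1
  Position 3 '(': depth becomes 2
  Position 4 '(': depth becomes 3
  Position 5 '(': depth becomes 4
  Position 6 ')': depth becomes 3
  Position 7 '(': depth becomes 4
  Position 8 '(': depth becomes 5
  Position 9 ')': depth becomes 4
  Position 10 '(': depth becomes 5
  Position 11 '(': depth becomes 6
  Position 12 ')': depth becomes 5
  Position 13 '(': depth becomes 6
  Position 14 '(': depth becomes 7
  Position 15 ')': depth becomes 6
  Position 16 '(': depth becomes 7
  Position 17 '(': depth becomes 8
  Position 18 ')': depth becomes 7
  Position 19 ')': depth becomes 6
  Position 20 ')': depth becomes 5
  Position 21 ')': depth becomes 4
  Position 22 '(': depth becomes 5
  Position 23 ')': depth becomes 4
  Position 24 ')': depth becomes 3
  Position 25 ')': depth becomes 2
  Position 26 ')': depth becomes 1
  Position 27 ')': depth becomes 0
Maximum depth reached: 8

8


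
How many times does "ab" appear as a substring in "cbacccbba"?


Searching for "ab" in "cbacccbba"
Scanning each position:
  Position 0: "cb" => no
  Position 1: "ba" => no
  Position 2: "ac" => no
  Position 3: "cc" => no
  Position 4: "cc" => no
  Position 5: "cb" => no
  Position 6: "bb" => no
  Position 7: "ba" => no
Total occurrences: 0

0


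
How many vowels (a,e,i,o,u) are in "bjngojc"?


Input: bjngojc
Checking each character:
  'b' at position 0: consonant
  'j' at position 1: consonant
  'n' at position 2: consonant
  'g' at position 3: consonant
  'o' at position 4: vowel (running total: 1)
  'j' at position 5: consonant
  'c' at position 6: consonant
Total vowels: 1

1


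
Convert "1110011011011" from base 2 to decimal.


Input: "1110011011011" in base 2
Positional expansion:
  Digit '1' (value 1) x 2^12 = 4096
  Digit '1' (value 1) x 2^11 = 2048
  Digit '1' (value 1) x 2^10 = 1024
  Digit '0' (value 0) x 2^9 = 0
  Digit '0' (value 0) x 2^8 = 0
  Digit '1' (value 1) x 2^7 = 128
  Digit '1' (value 1) x 2^6 = 64
  Digit '0' (value 0) x 2^5 = 0
  Digit '1' (value 1) x 2^4 = 16
  Digit '1' (value 1) x 2^3 = 8
  Digit '0' (value 0) x 2^2 = 0
  Digit '1' (value 1) x 2^1 = 2
  Digit '1' (value 1) x 2^0 = 1
Sum = 7387

7387


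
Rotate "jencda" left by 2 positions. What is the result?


Input: "jencda", rotate left by 2
First 2 characters: "je"
Remaining characters: "ncda"
Concatenate remaining + first: "ncda" + "je" = "ncdaje"

ncdaje


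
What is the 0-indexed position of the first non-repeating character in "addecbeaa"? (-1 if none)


Input: addecbeaa
Character frequencies:
  'a': 3
  'b': 1
  'c': 1
  'd': 2
  'e': 2
Scanning left to right for freq == 1:
  Position 0 ('a'): freq=3, skip
  Position 1 ('d'): freq=2, skip
  Position 2 ('d'): freq=2, skip
  Position 3 ('e'): freq=2, skip
  Position 4 ('c'): unique! => answer = 4

4


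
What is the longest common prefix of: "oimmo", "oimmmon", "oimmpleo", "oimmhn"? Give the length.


Words: oimmo, oimmmon, oimmpleo, oimmhn
  Position 0: all 'o' => match
  Position 1: all 'i' => match
  Position 2: all 'm' => match
  Position 3: all 'm' => match
  Position 4: ('o', 'm', 'p', 'h') => mismatch, stop
LCP = "oimm" (length 4)

4


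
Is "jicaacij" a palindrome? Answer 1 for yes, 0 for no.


Input: jicaacij
Reversed: jicaacij
  Compare pos 0 ('j') with pos 7 ('j'): match
  Compare pos 1 ('i') with pos 6 ('i'): match
  Compare pos 2 ('c') with pos 5 ('c'): match
  Compare pos 3 ('a') with pos 4 ('a'): match
Result: palindrome

1


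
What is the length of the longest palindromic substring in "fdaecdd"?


Input: "fdaecdd"
Checking substrings for palindromes:
  [5:7] "dd" (len 2) => palindrome
Longest palindromic substring: "dd" with length 2

2


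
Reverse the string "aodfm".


Input: aodfm
Reading characters right to left:
  Position 4: 'm'
  Position 3: 'f'
  Position 2: 'd'
  Position 1: 'o'
  Position 0: 'a'
Reversed: mfdoa

mfdoa


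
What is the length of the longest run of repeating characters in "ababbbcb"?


Input: "ababbbcb"
Scanning for longest run:
  Position 1 ('b'): new char, reset run to 1
  Position 2 ('a'): new char, reset run to 1
  Position 3 ('b'): new char, reset run to 1
  Position 4 ('b'): continues run of 'b', length=2
  Position 5 ('b'): continues run of 'b', length=3
  Position 6 ('c'): new char, reset run to 1
  Position 7 ('b'): new char, reset run to 1
Longest run: 'b' with length 3

3


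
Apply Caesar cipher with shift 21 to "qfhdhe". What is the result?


Caesar cipher: shift "qfhdhe" by 21
  'q' (pos 16) + 21 = pos 11 = 'l'
  'f' (pos 5) + 21 = pos 0 = 'a'
  'h' (pos 7) + 21 = pos 2 = 'c'
  'd' (pos 3) + 21 = pos 24 = 'y'
  'h' (pos 7) + 21 = pos 2 = 'c'
  'e' (pos 4) + 21 = pos 25 = 'z'
Result: lacycz

lacycz


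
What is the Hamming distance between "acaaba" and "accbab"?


Comparing "acaaba" and "accbab" position by position:
  Position 0: 'a' vs 'a' => same
  Position 1: 'c' vs 'c' => same
  Position 2: 'a' vs 'c' => differ
  Position 3: 'a' vs 'b' => differ
  Position 4: 'b' vs 'a' => differ
  Position 5: 'a' vs 'b' => differ
Total differences (Hamming distance): 4

4


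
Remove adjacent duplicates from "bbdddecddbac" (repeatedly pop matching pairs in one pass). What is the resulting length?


Input: bbdddecddbac
Stack-based adjacent duplicate removal:
  Read 'b': push. Stack: b
  Read 'b': matches stack top 'b' => pop. Stack: (empty)
  Read 'd': push. Stack: d
  Read 'd': matches stack top 'd' => pop. Stack: (empty)
  Read 'd': push. Stack: d
  Read 'e': push. Stack: de
  Read 'c': push. Stack: dec
  Read 'd': push. Stack: decd
  Read 'd': matches stack top 'd' => pop. Stack: dec
  Read 'b': push. Stack: decb
  Read 'a': push. Stack: decba
  Read 'c': push. Stack: decbac
Final stack: "decbac" (length 6)

6


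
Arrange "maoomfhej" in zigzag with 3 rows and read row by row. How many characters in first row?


Zigzag "maoomfhej" into 3 rows:
Placing characters:
  'm' => row 0
  'a' => row 1
  'o' => row 2
  'o' => row 1
  'm' => row 0
  'f' => row 1
  'h' => row 2
  'e' => row 1
  'j' => row 0
Rows:
  Row 0: "mmj"
  Row 1: "aofe"
  Row 2: "oh"
First row length: 3

3


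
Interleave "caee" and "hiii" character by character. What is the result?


Interleaving "caee" and "hiii":
  Position 0: 'c' from first, 'h' from second => "ch"
  Position 1: 'a' from first, 'i' from second => "ai"
  Position 2: 'e' from first, 'i' from second => "ei"
  Position 3: 'e' from first, 'i' from second => "ei"
Result: chaieiei

chaieiei


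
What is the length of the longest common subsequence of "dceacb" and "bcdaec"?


LCS of "dceacb" and "bcdaec"
DP table:
           b    c    d    a    e    c
      0    0    0    0    0    0    0
  d   0    0    0    1    1    1    1
  c   0    0    1    1    1    1    2
  e   0    0    1    1    1    2    2
  a   0    0    1    1    2    2    2
  c   0    0    1    1    2    2    3
  b   0    1    1    1    2    2    3
LCS length = dp[6][6] = 3

3


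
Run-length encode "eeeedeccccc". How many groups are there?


Input: eeeedeccccc
Scanning for consecutive runs:
  Group 1: 'e' x 4 (positions 0-3)
  Group 2: 'd' x 1 (positions 4-4)
  Group 3: 'e' x 1 (positions 5-5)
  Group 4: 'c' x 5 (positions 6-10)
Total groups: 4

4


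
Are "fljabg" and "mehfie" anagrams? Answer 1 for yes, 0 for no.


Strings: "fljabg", "mehfie"
Sorted first:  abfgjl
Sorted second: eefhim
Differ at position 0: 'a' vs 'e' => not anagrams

0


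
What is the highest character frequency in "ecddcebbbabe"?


Input: ecddcebbbabe
Character counts:
  'a': 1
  'b': 4
  'c': 2
  'd': 2
  'e': 3
Maximum frequency: 4

4


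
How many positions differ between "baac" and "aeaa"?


Comparing "baac" and "aeaa" position by position:
  Position 0: 'b' vs 'a' => DIFFER
  Position 1: 'a' vs 'e' => DIFFER
  Position 2: 'a' vs 'a' => same
  Position 3: 'c' vs 'a' => DIFFER
Positions that differ: 3

3


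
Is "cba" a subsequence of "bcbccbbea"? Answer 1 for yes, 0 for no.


Check if "cba" is a subsequence of "bcbccbbea"
Greedy scan:
  Position 0 ('b'): no match needed
  Position 1 ('c'): matches sub[0] = 'c'
  Position 2 ('b'): matches sub[1] = 'b'
  Position 3 ('c'): no match needed
  Position 4 ('c'): no match needed
  Position 5 ('b'): no match needed
  Position 6 ('b'): no match needed
  Position 7 ('e'): no match needed
  Position 8 ('a'): matches sub[2] = 'a'
All 3 characters matched => is a subsequence

1


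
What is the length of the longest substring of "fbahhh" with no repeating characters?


Input: "fbahhh"
Sliding window (track last position of each char):
  Position 0 ('f'): window [0,0] length 1 -- new best
  Position 1 ('b'): window [0,1] length 2 -- new best
  Position 2 ('a'): window [0,2] length 3 -- new best
  Position 3 ('h'): window [0,3] length 4 -- new best
  Position 4 ('h'): repeat (last at 3), move window start to 4
  Position 4 ('h'): window [4,4] length 1
  Position 5 ('h'): repeat (last at 4), move window start to 5
  Position 5 ('h'): window [5,5] length 1
Longest substring with no repeats: "fbah" with length 4

4


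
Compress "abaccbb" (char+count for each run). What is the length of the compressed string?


Input: abaccbb
Runs:
  'a' x 1 => "a1"
  'b' x 1 => "b1"
  'a' x 1 => "a1"
  'c' x 2 => "c2"
  'b' x 2 => "b2"
Compressed: "a1b1a1c2b2"
Compressed length: 10

10


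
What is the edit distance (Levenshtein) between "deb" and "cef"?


Computing edit distance: "deb" -> "cef"
DP table:
           c    e    f
      0    1    2    3
  d   1    1    2    3
  e   2    2    1    2
  b   3    3    2    2
Edit distance = dp[3][3] = 2

2


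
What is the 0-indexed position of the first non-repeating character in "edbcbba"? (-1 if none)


Input: edbcbba
Character frequencies:
  'a': 1
  'b': 3
  'c': 1
  'd': 1
  'e': 1
Scanning left to right for freq == 1:
  Position 0 ('e'): unique! => answer = 0

0


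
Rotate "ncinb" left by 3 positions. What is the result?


Input: "ncinb", rotate left by 3
First 3 characters: "nci"
Remaining characters: "nb"
Concatenate remaining + first: "nb" + "nci" = "nbnci"

nbnci


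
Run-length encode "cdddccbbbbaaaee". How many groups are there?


Input: cdddccbbbbaaaee
Scanning for consecutive runs:
  Group 1: 'c' x 1 (positions 0-0)
  Group 2: 'd' x 3 (positions 1-3)
  Group 3: 'c' x 2 (positions 4-5)
  Group 4: 'b' x 4 (positions 6-9)
  Group 5: 'a' x 3 (positions 10-12)
  Group 6: 'e' x 2 (positions 13-14)
Total groups: 6

6


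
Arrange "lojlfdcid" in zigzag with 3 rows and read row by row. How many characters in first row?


Zigzag "lojlfdcid" into 3 rows:
Placing characters:
  'l' => row 0
  'o' => row 1
  'j' => row 2
  'l' => row 1
  'f' => row 0
  'd' => row 1
  'c' => row 2
  'i' => row 1
  'd' => row 0
Rows:
  Row 0: "lfd"
  Row 1: "oldi"
  Row 2: "jc"
First row length: 3

3


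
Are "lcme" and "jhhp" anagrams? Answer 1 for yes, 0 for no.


Strings: "lcme", "jhhp"
Sorted first:  celm
Sorted second: hhjp
Differ at position 0: 'c' vs 'h' => not anagrams

0


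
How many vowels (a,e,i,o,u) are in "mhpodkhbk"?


Input: mhpodkhbk
Checking each character:
  'm' at position 0: consonant
  'h' at position 1: consonant
  'p' at position 2: consonant
  'o' at position 3: vowel (running total: 1)
  'd' at position 4: consonant
  'k' at position 5: consonant
  'h' at position 6: consonant
  'b' at position 7: consonant
  'k' at position 8: consonant
Total vowels: 1

1


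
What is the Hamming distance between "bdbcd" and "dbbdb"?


Comparing "bdbcd" and "dbbdb" position by position:
  Position 0: 'b' vs 'd' => differ
  Position 1: 'd' vs 'b' => differ
  Position 2: 'b' vs 'b' => same
  Position 3: 'c' vs 'd' => differ
  Position 4: 'd' vs 'b' => differ
Total differences (Hamming distance): 4

4


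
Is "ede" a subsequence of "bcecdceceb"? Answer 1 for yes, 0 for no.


Check if "ede" is a subsequence of "bcecdceceb"
Greedy scan:
  Position 0 ('b'): no match needed
  Position 1 ('c'): no match needed
  Position 2 ('e'): matches sub[0] = 'e'
  Position 3 ('c'): no match needed
  Position 4 ('d'): matches sub[1] = 'd'
  Position 5 ('c'): no match needed
  Position 6 ('e'): matches sub[2] = 'e'
  Position 7 ('c'): no match needed
  Position 8 ('e'): no match needed
  Position 9 ('b'): no match needed
All 3 characters matched => is a subsequence

1


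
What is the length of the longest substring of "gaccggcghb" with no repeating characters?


Input: "gaccggcghb"
Sliding window (track last position of each char):
  Position 0 ('g'): window [0,0] length 1 -- new best
  Position 1 ('a'): window [0,1] length 2 -- new best
  Position 2 ('c'): window [0,2] length 3 -- new best
  Position 3 ('c'): repeat (last at 2), move window start to 3
  Position 3 ('c'): window [3,3] length 1
  Position 4 ('g'): window [3,4] length 2
  Position 5 ('g'): repeat (last at 4), move window start to 5
  Position 5 ('g'): window [5,5] length 1
  Position 6 ('c'): window [5,6] length 2
  Position 7 ('g'): repeat (last at 5), move window start to 6
  Position 7 ('g'): window [6,7] length 2
  Position 8 ('h'): window [6,8] length 3
  Position 9 ('b'): window [6,9] length 4 -- new best
Longest substring with no repeats: "cghb" with length 4

4


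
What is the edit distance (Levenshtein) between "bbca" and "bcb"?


Computing edit distance: "bbca" -> "bcb"
DP table:
           b    c    b
      0    1    2    3
  b   1    0    1    2
  b   2    1    1    1
  c   3    2    1    2
  a   4    3    2    2
Edit distance = dp[4][3] = 2

2


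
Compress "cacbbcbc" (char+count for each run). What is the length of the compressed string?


Input: cacbbcbc
Runs:
  'c' x 1 => "c1"
  'a' x 1 => "a1"
  'c' x 1 => "c1"
  'b' x 2 => "b2"
  'c' x 1 => "c1"
  'b' x 1 => "b1"
  'c' x 1 => "c1"
Compressed: "c1a1c1b2c1b1c1"
Compressed length: 14

14


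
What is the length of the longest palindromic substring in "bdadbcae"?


Input: "bdadbcae"
Checking substrings for palindromes:
  [0:5] "bdadb" (len 5) => palindrome
  [1:4] "dad" (len 3) => palindrome
Longest palindromic substring: "bdadb" with length 5

5


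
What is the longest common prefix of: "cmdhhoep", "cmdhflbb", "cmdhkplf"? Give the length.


Words: cmdhhoep, cmdhflbb, cmdhkplf
  Position 0: all 'c' => match
  Position 1: all 'm' => match
  Position 2: all 'd' => match
  Position 3: all 'h' => match
  Position 4: ('h', 'f', 'k') => mismatch, stop
LCP = "cmdh" (length 4)

4


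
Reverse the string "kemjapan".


Input: kemjapan
Reading characters right to left:
  Position 7: 'n'
  Position 6: 'a'
  Position 5: 'p'
  Position 4: 'a'
  Position 3: 'j'
  Position 2: 'm'
  Position 1: 'e'
  Position 0: 'k'
Reversed: napajmek

napajmek


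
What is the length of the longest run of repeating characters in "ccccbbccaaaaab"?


Input: "ccccbbccaaaaab"
Scanning for longest run:
  Position 1 ('c'): continues run of 'c', length=2
  Position 2 ('c'): continues run of 'c', length=3
  Position 3 ('c'): continues run of 'c', length=4
  Position 4 ('b'): new char, reset run to 1
  Position 5 ('b'): continues run of 'b', length=2
  Position 6 ('c'): new char, reset run to 1
  Position 7 ('c'): continues run of 'c', length=2
  Position 8 ('a'): new char, reset run to 1
  Position 9 ('a'): continues run of 'a', length=2
  Position 10 ('a'): continues run of 'a', length=3
  Position 11 ('a'): continues run of 'a', length=4
  Position 12 ('a'): continues run of 'a', length=5
  Position 13 ('b'): new char, reset run to 1
Longest run: 'a' with length 5

5


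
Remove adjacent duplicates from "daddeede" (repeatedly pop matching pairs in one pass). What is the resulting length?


Input: daddeede
Stack-based adjacent duplicate removal:
  Read 'd': push. Stack: d
  Read 'a': push. Stack: da
  Read 'd': push. Stack: dad
  Read 'd': matches stack top 'd' => pop. Stack: da
  Read 'e': push. Stack: dae
  Read 'e': matches stack top 'e' => pop. Stack: da
  Read 'd': push. Stack: dad
  Read 'e': push. Stack: dade
Final stack: "dade" (length 4)

4


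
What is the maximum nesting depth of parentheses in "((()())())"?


Input: "((()())())"
Tracking depth:
  Position 0 '(': depth becomes 1
  Position 1 '(': depth becomes 2
  Position 2 '(': depth becomes 3
  Position 3 ')': depth becomes 2
  Position 4 '(': depth becomes 3
  Position 5 ')': depth becomes 2
  Position 6 ')': depth becomes 1
  Position 7 '(': depth becomes 2
  Position 8 ')': depth becomes 1
  Position 9 ')': depth becomes 0
Maximum depth reached: 3

3


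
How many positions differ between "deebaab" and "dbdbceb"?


Comparing "deebaab" and "dbdbceb" position by position:
  Position 0: 'd' vs 'd' => same
  Position 1: 'e' vs 'b' => DIFFER
  Position 2: 'e' vs 'd' => DIFFER
  Position 3: 'b' vs 'b' => same
  Position 4: 'a' vs 'c' => DIFFER
  Position 5: 'a' vs 'e' => DIFFER
  Position 6: 'b' vs 'b' => same
Positions that differ: 4

4


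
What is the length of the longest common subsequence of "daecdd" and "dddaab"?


LCS of "daecdd" and "dddaab"
DP table:
           d    d    d    a    a    b
      0    0    0    0    0    0    0
  d   0    1    1    1    1    1    1
  a   0    1    1    1    2    2    2
  e   0    1    1    1    2    2    2
  c   0    1    1    1    2    2    2
  d   0    1    2    2    2    2    2
  d   0    1    2    3    3    3    3
LCS length = dp[6][6] = 3

3


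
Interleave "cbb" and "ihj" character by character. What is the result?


Interleaving "cbb" and "ihj":
  Position 0: 'c' from first, 'i' from second => "ci"
  Position 1: 'b' from first, 'h' from second => "bh"
  Position 2: 'b' from first, 'j' from second => "bj"
Result: cibhbj

cibhbj


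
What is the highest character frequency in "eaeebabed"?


Input: eaeebabed
Character counts:
  'a': 2
  'b': 2
  'd': 1
  'e': 4
Maximum frequency: 4

4


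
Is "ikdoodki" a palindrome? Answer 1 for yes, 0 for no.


Input: ikdoodki
Reversed: ikdoodki
  Compare pos 0 ('i') with pos 7 ('i'): match
  Compare pos 1 ('k') with pos 6 ('k'): match
  Compare pos 2 ('d') with pos 5 ('d'): match
  Compare pos 3 ('o') with pos 4 ('o'): match
Result: palindrome

1


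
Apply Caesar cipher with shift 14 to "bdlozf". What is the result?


Caesar cipher: shift "bdlozf" by 14
  'b' (pos 1) + 14 = pos 15 = 'p'
  'd' (pos 3) + 14 = pos 17 = 'r'
  'l' (pos 11) + 14 = pos 25 = 'z'
  'o' (pos 14) + 14 = pos 2 = 'c'
  'z' (pos 25) + 14 = pos 13 = 'n'
  'f' (pos 5) + 14 = pos 19 = 't'
Result: przcnt

przcnt


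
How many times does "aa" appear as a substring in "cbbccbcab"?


Searching for "aa" in "cbbccbcab"
Scanning each position:
  Position 0: "cb" => no
  Position 1: "bb" => no
  Position 2: "bc" => no
  Position 3: "cc" => no
  Position 4: "cb" => no
  Position 5: "bc" => no
  Position 6: "ca" => no
  Position 7: "ab" => no
Total occurrences: 0

0


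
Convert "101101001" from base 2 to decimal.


Input: "101101001" in base 2
Positional expansion:
  Digit '1' (value 1) x 2^8 = 256
  Digit '0' (value 0) x 2^7 = 0
  Digit '1' (value 1) x 2^6 = 64
  Digit '1' (value 1) x 2^5 = 32
  Digit '0' (value 0) x 2^4 = 0
  Digit '1' (value 1) x 2^3 = 8
  Digit '0' (value 0) x 2^2 = 0
  Digit '0' (value 0) x 2^1 = 0
  Digit '1' (value 1) x 2^0 = 1
Sum = 361

361


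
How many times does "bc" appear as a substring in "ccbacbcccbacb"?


Searching for "bc" in "ccbacbcccbacb"
Scanning each position:
  Position 0: "cc" => no
  Position 1: "cb" => no
  Position 2: "ba" => no
  Position 3: "ac" => no
  Position 4: "cb" => no
  Position 5: "bc" => MATCH
  Position 6: "cc" => no
  Position 7: "cc" => no
  Position 8: "cb" => no
  Position 9: "ba" => no
  Position 10: "ac" => no
  Position 11: "cb" => no
Total occurrences: 1

1


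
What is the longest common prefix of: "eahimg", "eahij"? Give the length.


Words: eahimg, eahij
  Position 0: all 'e' => match
  Position 1: all 'a' => match
  Position 2: all 'h' => match
  Position 3: all 'i' => match
  Position 4: ('m', 'j') => mismatch, stop
LCP = "eahi" (length 4)

4


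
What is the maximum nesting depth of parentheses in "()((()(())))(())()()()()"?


Input: "()((()(())))(())()()()()"
Tracking depth:
  Position 0 '(': depth becomes 1
  Position 1 ')': depth becomes 0
  Position 2 '(': depth becomes 1
  Position 3 '(': depth becomes 2
  Position 4 '(': depth becomes 3
  Position 5 ')': depth becomes 2
  Position 6 '(': depth becomes 3
  Position 7 '(': depth becomes 4
  Position 8 ')': depth becomes 3
  Position 9 ')': depth becomes 2
  Position 10 ')': depth becomes 1
  Position 11 ')': depth becomes 0
  Position 12 '(': depth becomes 1
  Position 13 '(': depth becomes 2
  Position 14 ')': depth becomes 1
  Position 15 ')': depth becomes 0
  Position 16 '(': depth becomes 1
  Position 17 ')': depth becomes 0
  Position 18 '(': depth becomes 1
  Position 19 ')': depth becomes 0
  Position 20 '(': depth becomes 1
  Position 21 ')': depth becomes 0
  Position 22 '(': depth becomes 1
  Position 23 ')': depth becomes 0
Maximum depth reached: 4

4


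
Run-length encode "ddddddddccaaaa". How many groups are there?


Input: ddddddddccaaaa
Scanning for consecutive runs:
  Group 1: 'd' x 8 (positions 0-7)
  Group 2: 'c' x 2 (positions 8-9)
  Group 3: 'a' x 4 (positions 10-13)
Total groups: 3

3


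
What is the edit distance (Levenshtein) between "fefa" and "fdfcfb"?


Computing edit distance: "fefa" -> "fdfcfb"
DP table:
           f    d    f    c    f    b
      0    1    2    3    4    5    6
  f   1    0    1    2    3    4    5
  e   2    1    1    2    3    4    5
  f   3    2    2    1    2    3    4
  a   4    3    3    2    2    3    4
Edit distance = dp[4][6] = 4

4


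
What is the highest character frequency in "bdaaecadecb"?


Input: bdaaecadecb
Character counts:
  'a': 3
  'b': 2
  'c': 2
  'd': 2
  'e': 2
Maximum frequency: 3

3


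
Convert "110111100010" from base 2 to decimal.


Input: "110111100010" in base 2
Positional expansion:
  Digit '1' (value 1) x 2^11 = 2048
  Digit '1' (value 1) x 2^10 = 1024
  Digit '0' (value 0) x 2^9 = 0
  Digit '1' (value 1) x 2^8 = 256
  Digit '1' (value 1) x 2^7 = 128
  Digit '1' (value 1) x 2^6 = 64
  Digit '1' (value 1) x 2^5 = 32
  Digit '0' (value 0) x 2^4 = 0
  Digit '0' (value 0) x 2^3 = 0
  Digit '0' (value 0) x 2^2 = 0
  Digit '1' (value 1) x 2^1 = 2
  Digit '0' (value 0) x 2^0 = 0
Sum = 3554

3554


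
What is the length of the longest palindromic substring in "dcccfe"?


Input: "dcccfe"
Checking substrings for palindromes:
  [1:4] "ccc" (len 3) => palindrome
  [1:3] "cc" (len 2) => palindrome
  [2:4] "cc" (len 2) => palindrome
Longest palindromic substring: "ccc" with length 3

3
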